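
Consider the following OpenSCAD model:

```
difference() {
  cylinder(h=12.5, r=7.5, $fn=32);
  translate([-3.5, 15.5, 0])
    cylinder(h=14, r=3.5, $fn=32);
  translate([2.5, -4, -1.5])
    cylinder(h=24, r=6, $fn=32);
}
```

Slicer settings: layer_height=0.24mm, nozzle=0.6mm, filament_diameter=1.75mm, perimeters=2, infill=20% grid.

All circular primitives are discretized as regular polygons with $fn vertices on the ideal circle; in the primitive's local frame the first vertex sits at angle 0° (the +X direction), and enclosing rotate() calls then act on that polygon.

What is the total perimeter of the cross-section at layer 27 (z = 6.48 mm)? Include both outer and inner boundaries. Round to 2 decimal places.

51.51 mm

At z = 6.48 mm: the r=7.5 cylinder gives a regular 32-gon of circumradius 7.5 (constant along its height) (perimeter = 2·32·7.500·sin(180°/32) = 47.05 mm); the r=3.5 cylinder at (-3.5, 15.5) contributes a regular 32-gon of circumradius 3.5 (perimeter = 2·32·3.500·sin(180°/32) = 21.96 mm); the r=6 cylinder at (2.5, -4) contributes a regular 32-gon of circumradius 6 (perimeter = 2·32·6.000·sin(180°/32) = 37.64 mm); Taking the first minus the rest: starting from the r=7.5 cylinder, the r=3.5 cylinder at (-3.5, 15.5) misses the remaining region (no effect); the r=6 cylinder at (2.5, -4) partially overlaps it — only the 78.41 mm² overlap (of its 112.37 mm²) is removed, clipping the outline — boundary = 51.51 mm. Overall, the cross-section is a single solid region. Total boundary length (outer) = 51.51 mm.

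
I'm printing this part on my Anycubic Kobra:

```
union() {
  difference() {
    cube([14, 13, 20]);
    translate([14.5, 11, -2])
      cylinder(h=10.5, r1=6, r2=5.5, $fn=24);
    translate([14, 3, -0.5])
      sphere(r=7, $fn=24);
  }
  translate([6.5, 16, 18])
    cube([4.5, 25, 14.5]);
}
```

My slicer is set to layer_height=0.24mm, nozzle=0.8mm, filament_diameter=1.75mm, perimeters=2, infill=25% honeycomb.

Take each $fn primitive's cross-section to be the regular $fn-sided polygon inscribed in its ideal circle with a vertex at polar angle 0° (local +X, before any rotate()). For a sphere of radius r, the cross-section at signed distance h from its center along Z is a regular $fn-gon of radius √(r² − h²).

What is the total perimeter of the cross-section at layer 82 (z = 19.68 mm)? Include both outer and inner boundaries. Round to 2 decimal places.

At z = 19.68 mm: the cube is present — its section is the full 14×13 rectangle (perimeter 54.00 mm); the cone at (14.5, 11) does not reach this height (z outside [-2, 8.5]); the sphere at (14, 3) is not intersected at this z (|z−center|=20.180 > r=7); Taking the first minus the rest: none of the subtracted shapes is present at this height, so the 14×13 cube is unchanged — boundary = 54.00 mm; the cube at (6.5, 16) is present — its section is the full 4.5×25 rectangle (perimeter 59.00 mm); Combining (union): the 2 present regions are separate (no shared area or edge), so areas and boundary lengths simply add and each stays a separate island — boundary = 113.00 mm. Overall, the cross-section has 2 separate islands. Total boundary length (outer) = 113.00 mm.

113.00 mm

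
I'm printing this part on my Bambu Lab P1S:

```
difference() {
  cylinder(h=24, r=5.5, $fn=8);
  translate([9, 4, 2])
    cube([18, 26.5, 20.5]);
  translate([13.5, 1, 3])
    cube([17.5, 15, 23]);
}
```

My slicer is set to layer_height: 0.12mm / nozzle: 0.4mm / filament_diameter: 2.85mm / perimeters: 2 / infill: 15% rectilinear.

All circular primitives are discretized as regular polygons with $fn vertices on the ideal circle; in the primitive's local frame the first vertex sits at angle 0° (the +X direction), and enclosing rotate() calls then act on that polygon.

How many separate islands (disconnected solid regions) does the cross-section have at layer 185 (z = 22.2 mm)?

1

At z = 22.2 mm: the cylinder: section is a regular 8-gon, circumradius r=5.5; the cube at (9, 4) is present — its section is the full 18×26.5 rectangle; the cube at (13.5, 1) is present — its section is the full 17.5×15 rectangle; Taking the first minus the rest: starting from the r=5.5 cylinder, the 18×26.5 cube at (9, 4) misses the remaining region (no effect); the 17.5×15 cube at (13.5, 1) misses the remaining region (no effect) — 1 connected region. Overall, the cross-section is a single solid region. Island count = 1.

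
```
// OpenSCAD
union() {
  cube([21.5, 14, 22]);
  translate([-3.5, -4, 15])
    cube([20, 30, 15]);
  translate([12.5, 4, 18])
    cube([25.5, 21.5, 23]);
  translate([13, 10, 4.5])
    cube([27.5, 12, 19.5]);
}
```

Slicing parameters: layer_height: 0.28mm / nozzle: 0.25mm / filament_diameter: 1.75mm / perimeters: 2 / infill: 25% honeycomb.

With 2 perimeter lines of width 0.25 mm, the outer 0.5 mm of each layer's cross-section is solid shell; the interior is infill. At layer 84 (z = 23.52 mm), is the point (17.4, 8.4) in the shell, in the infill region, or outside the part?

infill

At z = 23.52 mm: the cube does not reach this height (z outside [0, 22]); the cube at (-3.5, -4) (footprint 20×30) is included at this height; the 25.5×21.5 cube at (12.5, 4) contributes its full rectangle; the cube at (13, 10) (footprint 27.5×12) is included at this height; Merging all regions: the regions partially overlap (shared area 386.00 mm²), so overlapping operands fuse into one piece — 1 connected region. Overall, the cross-section is a single solid region. The nearest boundary edge runs (38.00, 4.00)→(16.50, 4.00); distance from the point to it = 4.40 mm. The point is inside the cross-section and 4.40 mm from the nearest boundary — more than the 0.5 mm shell width (2 × 0.25), so it's in the infill interior.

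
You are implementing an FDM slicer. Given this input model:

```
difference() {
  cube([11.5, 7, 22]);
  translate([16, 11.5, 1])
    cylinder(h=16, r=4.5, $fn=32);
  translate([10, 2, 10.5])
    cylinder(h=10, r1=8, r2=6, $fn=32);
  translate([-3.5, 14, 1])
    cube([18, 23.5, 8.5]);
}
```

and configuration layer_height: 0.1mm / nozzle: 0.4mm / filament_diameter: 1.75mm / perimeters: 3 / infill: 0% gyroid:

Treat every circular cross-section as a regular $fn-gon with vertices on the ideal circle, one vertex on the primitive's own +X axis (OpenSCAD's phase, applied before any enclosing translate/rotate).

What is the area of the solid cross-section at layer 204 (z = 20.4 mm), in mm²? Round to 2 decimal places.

At z = 20.4 mm: the cube is present — its section is the full 11.5×7 rectangle (area 80.50 mm²); the cylinder at (16, 11.5) does not reach this height (z outside [1, 17]); the cone at (10, 2) (r1=8→r2=6) has section circumradius 6.020 here — a regular 32-gon (area = (32/2)·6.020²·sin(360°/32) = 113.12 mm²); the cube at (-3.5, 14) is absent (z outside [1, 9.5]); After the difference (first − rest): starting from the 11.5×7 cube (80.50 mm²), the cone at (10, 2) partially overlaps it — only the 48.30 mm² overlap (of its 113.12 mm²) is removed, clipping the outline — area = 32.20 mm². Overall, the cross-section is a single solid region. Net area = 32.20 mm².

32.20 mm²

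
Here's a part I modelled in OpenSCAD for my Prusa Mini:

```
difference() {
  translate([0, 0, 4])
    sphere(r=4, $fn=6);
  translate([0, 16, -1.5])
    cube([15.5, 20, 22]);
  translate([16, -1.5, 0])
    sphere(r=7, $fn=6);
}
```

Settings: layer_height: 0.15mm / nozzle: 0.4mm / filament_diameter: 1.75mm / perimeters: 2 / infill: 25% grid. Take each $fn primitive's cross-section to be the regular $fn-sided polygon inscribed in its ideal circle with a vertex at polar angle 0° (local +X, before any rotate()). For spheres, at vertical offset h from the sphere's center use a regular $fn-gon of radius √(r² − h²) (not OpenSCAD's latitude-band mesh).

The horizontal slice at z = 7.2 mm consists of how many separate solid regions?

At z = 7.2 mm: the sphere: section is a regular 6-gon, circumradius = √(r²−h²) = √(4²−3.2²) = 2.400; the cube at (0, 16) is present — its section is the full 15.5×20 rectangle; the sphere at (16, -1.5) is absent (|z−center|=7.200 > r=7); After the difference (first − rest): starting from the r=4 sphere, the 15.5×20 cube at (0, 16) misses the remaining region (no effect) — 1 connected region. The result has 1 disconnected region.

1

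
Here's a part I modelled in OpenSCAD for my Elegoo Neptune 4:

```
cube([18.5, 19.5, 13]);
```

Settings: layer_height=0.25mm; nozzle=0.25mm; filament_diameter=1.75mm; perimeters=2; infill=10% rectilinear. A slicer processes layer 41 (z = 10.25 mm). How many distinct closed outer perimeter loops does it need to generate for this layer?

At z = 10.25 mm: the cube is present — its section is the full 18.5×19.5 rectangle. The result has 1 disconnected region.

1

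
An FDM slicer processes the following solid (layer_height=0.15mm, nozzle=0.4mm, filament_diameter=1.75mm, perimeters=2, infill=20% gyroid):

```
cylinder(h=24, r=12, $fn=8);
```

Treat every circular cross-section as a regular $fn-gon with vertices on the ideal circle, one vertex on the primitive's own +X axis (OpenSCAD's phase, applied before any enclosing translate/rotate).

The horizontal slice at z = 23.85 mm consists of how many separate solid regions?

At z = 23.85 mm: the r=12 cylinder gives a regular 8-gon of circumradius 12 (constant along its height). The result has 1 disconnected region.

1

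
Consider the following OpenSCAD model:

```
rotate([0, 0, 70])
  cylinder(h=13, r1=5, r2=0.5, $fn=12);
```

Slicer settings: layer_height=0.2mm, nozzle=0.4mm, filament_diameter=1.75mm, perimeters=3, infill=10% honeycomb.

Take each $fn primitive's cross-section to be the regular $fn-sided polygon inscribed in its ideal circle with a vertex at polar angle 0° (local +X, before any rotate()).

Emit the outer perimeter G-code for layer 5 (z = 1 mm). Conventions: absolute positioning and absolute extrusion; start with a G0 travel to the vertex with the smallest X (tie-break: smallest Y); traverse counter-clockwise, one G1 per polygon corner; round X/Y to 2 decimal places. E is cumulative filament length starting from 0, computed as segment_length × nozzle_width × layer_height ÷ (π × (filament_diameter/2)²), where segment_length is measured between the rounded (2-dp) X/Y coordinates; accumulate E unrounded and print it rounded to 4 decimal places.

At z = 1 mm: the cone: at t=0.077 of its height the radius interpolates to r₁+(r₂−r₁)t = 4.654, giving a regular 12-gon of that circumradius; (rotated 70° about Z; rotation is an isometry so areas/perimeters/island counts are preserved). The outline is a single polygon with 12 vertices. Extrusion per mm of travel: 0.4 × 0.2 / (π × 0.875²) = 0.033260. Accumulating E over each segment gives final E = 0.9612.

G0 X-4.58 Y-0.81 Z1.00
G1 X-3.57 Y-2.99 E0.0799
G1 X-1.59 Y-4.37 E0.1602
G1 X0.81 Y-4.58 E0.2403
G1 X2.99 Y-3.57 E0.3202
G1 X4.37 Y-1.59 E0.4005
G1 X4.58 Y0.81 E0.4806
G1 X3.57 Y2.99 E0.5605
G1 X1.59 Y4.37 E0.6408
G1 X-0.81 Y4.58 E0.7209
G1 X-2.99 Y3.57 E0.8008
G1 X-4.37 Y1.59 E0.8811
G1 X-4.58 Y-0.81 E0.9612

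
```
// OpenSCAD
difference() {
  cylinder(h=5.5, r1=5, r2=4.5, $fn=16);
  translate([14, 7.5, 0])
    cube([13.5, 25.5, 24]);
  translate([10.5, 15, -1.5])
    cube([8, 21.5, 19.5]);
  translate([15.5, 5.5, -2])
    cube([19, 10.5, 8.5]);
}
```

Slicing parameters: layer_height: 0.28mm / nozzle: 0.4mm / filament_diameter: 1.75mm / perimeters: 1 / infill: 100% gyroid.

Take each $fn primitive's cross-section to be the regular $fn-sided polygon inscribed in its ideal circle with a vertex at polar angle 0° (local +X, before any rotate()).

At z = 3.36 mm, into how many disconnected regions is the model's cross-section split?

At z = 3.36 mm: the cone: at t=0.611 of its height the radius interpolates to r₁+(r₂−r₁)t = 4.695, giving a regular 16-gon of that circumradius; the cube at (14, 7.5) (footprint 13.5×25.5) is included at this height; the cube at (10.5, 15) (footprint 8×21.5) is included at this height; the cube at (15.5, 5.5) (footprint 19×10.5) is included at this height; Subtracting the remaining from the first: starting from the cone, the 13.5×25.5 cube at (14, 7.5) misses the remaining region (no effect); the 8×21.5 cube at (10.5, 15) misses the remaining region (no effect); the 19×10.5 cube at (15.5, 5.5) misses the remaining region (no effect) — 1 connected region. The result has 1 disconnected region.

1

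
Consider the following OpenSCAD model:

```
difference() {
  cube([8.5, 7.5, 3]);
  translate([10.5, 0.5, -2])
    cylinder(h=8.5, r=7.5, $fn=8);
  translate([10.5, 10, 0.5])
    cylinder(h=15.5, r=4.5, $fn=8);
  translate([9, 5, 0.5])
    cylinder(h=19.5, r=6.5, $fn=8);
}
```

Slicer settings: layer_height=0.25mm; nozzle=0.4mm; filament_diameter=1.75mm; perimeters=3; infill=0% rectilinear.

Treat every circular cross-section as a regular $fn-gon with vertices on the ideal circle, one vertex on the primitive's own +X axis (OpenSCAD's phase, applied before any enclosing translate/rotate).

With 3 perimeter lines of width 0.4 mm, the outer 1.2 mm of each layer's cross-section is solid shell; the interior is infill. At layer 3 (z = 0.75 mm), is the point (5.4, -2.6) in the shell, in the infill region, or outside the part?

At z = 0.75 mm: the cube is present — its section is the full 8.5×7.5 rectangle; the r=7.5 cylinder at (10.5, 0.5) gives a regular 8-gon of circumradius 7.5 (constant along its height); the cylinder at (10.5, 10): section is a regular 8-gon, circumradius r=4.5; the r=6.5 cylinder at (9, 5) contributes a regular 8-gon of circumradius 6.5; Taking the first minus the rest: starting from the 8.5×7.5 cube, the r=7.5 cylinder at (10.5, 0.5) partially overlaps it — only the 28.30 mm² overlap (of its 159.10 mm²) is removed, clipping the outline; the r=4.5 cylinder at (10.5, 10) partially overlaps it — only the 0.76 mm² overlap (of its 57.28 mm²) is removed, clipping the outline; the r=6.5 cylinder at (9, 5) partially overlaps it — only the 11.27 mm² overlap (of its 119.50 mm²) is removed, clipping the outline — 1 connected region. Overall, the cross-section is a single solid region. The nearest boundary edge runs (3.00, 0.50)→(3.21, 0.00); distance from the point to it = 3.40 mm. The point is not inside any of the regions above, so it lies outside the cross-section (3.40 mm from the nearest boundary).

outside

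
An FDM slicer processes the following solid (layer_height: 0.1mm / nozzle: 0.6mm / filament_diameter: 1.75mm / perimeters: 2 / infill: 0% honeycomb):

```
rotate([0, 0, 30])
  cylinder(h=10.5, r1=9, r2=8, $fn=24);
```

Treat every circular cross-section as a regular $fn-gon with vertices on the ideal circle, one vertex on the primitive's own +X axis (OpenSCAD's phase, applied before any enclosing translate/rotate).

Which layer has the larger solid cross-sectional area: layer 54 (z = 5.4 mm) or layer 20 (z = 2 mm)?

Layer 54 (z = 5.4): the cone: at t=0.514 of its height the radius interpolates to r₁+(r₂−r₁)t = 8.486, giving a regular 24-gon of that circumradius (area = (24/2)·8.486²·sin(360°/24) = 223.64 mm²); (rotated 30° about Z; rotation is an isometry so areas/perimeters/island counts are preserved). So its area = 223.64 mm². Layer 20 (z = 2): the cone (r1=9→r2=8) has section circumradius 8.810 here — a regular 24-gon (area = (24/2)·8.810²·sin(360°/24) = 241.04 mm²); (rotated 30° about Z; rotation is an isometry so areas/perimeters/island counts are preserved). So its area = 241.04 mm². Layer 20 is larger (241.04 vs 223.64 mm²).

layer 20 (z = 2 mm)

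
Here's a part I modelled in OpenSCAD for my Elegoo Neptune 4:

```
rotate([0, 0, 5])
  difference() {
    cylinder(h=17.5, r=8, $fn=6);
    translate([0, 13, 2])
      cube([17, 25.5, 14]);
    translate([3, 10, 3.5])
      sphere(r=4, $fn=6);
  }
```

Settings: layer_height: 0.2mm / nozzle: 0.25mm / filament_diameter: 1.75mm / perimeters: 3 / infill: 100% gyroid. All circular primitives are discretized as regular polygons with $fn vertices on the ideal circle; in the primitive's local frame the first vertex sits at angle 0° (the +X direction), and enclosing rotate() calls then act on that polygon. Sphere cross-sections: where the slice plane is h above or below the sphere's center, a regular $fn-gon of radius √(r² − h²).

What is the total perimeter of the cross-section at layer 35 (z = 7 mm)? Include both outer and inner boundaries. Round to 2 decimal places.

At z = 7 mm: the cylinder: section is a regular 6-gon, circumradius r=8 (perimeter = 2·6·8.000·sin(180°/6) = 48.00 mm); the cube at (0, 13) is present — its section is the full 17×25.5 rectangle (perimeter 85.00 mm); the sphere at (3, 10): section is a regular 6-gon, circumradius = √(r²−h²) = √(4²−3.5²) = 1.936 (perimeter = 2·6·1.936·sin(180°/6) = 11.62 mm); Taking the first minus the rest: starting from the r=8 cylinder, the 17×25.5 cube at (0, 13) misses the remaining region (no effect); the r=4 sphere at (3, 10) misses the remaining region (no effect) — boundary = 48.00 mm; (whole slice rotated 5° about Z — lengths, areas and connectivity unchanged). Overall, the cross-section is a single solid region. Total boundary length (outer) = 48.00 mm.

48.00 mm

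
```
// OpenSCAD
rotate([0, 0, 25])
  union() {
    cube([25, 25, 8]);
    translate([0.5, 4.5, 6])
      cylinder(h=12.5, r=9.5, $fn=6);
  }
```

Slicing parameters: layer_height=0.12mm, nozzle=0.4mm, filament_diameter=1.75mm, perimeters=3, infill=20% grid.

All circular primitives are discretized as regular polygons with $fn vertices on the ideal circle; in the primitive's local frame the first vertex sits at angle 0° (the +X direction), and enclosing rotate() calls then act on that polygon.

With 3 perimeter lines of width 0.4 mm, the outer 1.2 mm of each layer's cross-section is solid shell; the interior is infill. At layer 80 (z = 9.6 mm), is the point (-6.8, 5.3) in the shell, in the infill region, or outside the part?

At z = 9.6 mm: the cube does not reach this height (z outside [0, 8]); the r=9.5 cylinder at (0.5, 4.5) gives a regular 6-gon of circumradius 9.5 (constant along its height); Merging all regions: only the r=9.5 cylinder at (0.5, 4.5) is present, so the union is just that shape — 1 connected region; (rotated 25° about Z; rotation is an isometry so areas/perimeters/island counts are preserved). Overall, the cross-section is a single solid region. Undo the 25° rotation: the query point maps to (-3.923, 7.677) in the un-rotated model frame. The nearest boundary edge runs (-4.25, 12.73)→(-9.00, 4.50); distance from the point to it = 2.81 mm. The point is inside the cross-section and 2.81 mm from the nearest boundary — more than the 1.2 mm shell width (3 × 0.4), so it's in the infill interior.

infill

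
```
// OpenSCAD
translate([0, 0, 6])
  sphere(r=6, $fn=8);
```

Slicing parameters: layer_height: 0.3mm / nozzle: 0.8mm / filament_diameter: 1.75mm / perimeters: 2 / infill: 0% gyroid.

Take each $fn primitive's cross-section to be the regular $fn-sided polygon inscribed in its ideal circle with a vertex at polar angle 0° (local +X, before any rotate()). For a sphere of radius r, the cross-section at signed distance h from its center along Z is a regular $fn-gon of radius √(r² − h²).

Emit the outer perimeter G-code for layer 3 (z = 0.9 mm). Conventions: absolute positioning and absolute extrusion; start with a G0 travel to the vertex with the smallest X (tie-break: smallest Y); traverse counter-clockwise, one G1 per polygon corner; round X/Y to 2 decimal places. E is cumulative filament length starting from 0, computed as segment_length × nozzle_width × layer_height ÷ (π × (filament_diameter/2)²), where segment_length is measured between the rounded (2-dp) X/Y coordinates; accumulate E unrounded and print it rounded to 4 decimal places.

At z = 0.9 mm: the r=6 sphere contributes a regular 8-gon of circumradius √(6²−5.1²) = 3.161. The outline is a single polygon with 8 vertices. Extrusion per mm of travel: 0.8 × 0.3 / (π × 0.875²) = 0.099780. Accumulating E over each segment gives final E = 1.9287.

G0 X-3.16 Y0.00 Z0.90
G1 X-2.23 Y-2.23 E0.2411
G1 X0.00 Y-3.16 E0.4822
G1 X2.23 Y-2.23 E0.7233
G1 X3.16 Y0.00 E0.9643
G1 X2.23 Y2.23 E1.2054
G1 X0.00 Y3.16 E1.4465
G1 X-2.23 Y2.23 E1.6876
G1 X-3.16 Y0.00 E1.9287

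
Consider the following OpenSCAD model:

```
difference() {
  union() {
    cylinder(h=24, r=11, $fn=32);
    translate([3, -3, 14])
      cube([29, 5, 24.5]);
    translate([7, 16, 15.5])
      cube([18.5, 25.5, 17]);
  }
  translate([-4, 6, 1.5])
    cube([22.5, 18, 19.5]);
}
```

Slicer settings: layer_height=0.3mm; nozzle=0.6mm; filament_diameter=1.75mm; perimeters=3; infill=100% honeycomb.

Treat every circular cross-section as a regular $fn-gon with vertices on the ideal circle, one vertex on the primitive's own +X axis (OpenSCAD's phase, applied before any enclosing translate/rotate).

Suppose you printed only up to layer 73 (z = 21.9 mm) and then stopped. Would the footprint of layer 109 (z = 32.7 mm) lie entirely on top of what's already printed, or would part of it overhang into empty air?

entirely on top

Compare the two slices. At z = 21.9: the r=11 cylinder gives a regular 32-gon of circumradius 11 (constant along its height) (area = (32/2)·11.000²·sin(360°/32) = 377.69 mm²); the cube at (3, -3) is present — its section is the full 29×5 rectangle (area 145.00 mm²); the 18.5×25.5 cube at (7, 16) contributes its full rectangle (area 471.75 mm²); Merging all regions: the regions partially overlap — summed areas 994.44 mm² minus the doubly-counted overlap 39.29 mm² gives 955.16 mm² — area = 955.16 mm²; the cube at (-4, 6) is absent (z outside [1.5, 21]); Subtracting the remaining from the first: none of the subtracted shapes is present at this height, so the result so far is unchanged — area = 955.16 mm². At z = 32.7: the cylinder is not intersected at this z (z outside [0, 24]); the cube at (3, -3) is present — its section is the full 29×5 rectangle (area 145.00 mm²); the cube at (7, 16) does not reach this height (z outside [15.5, 32.5]); Combining (union): only the 29×5 cube at (3, -3) is present, so the union is just that shape — area = 145.00 mm²; the cube at (-4, 6) does not reach this height (z outside [1.5, 21]); Taking the first minus the rest: none of the subtracted shapes is present at this height, so that combined region is unchanged — area = 145.00 mm². Checking containment: the cross-section at z = 32.7 is a subset of the cross-section at z = 21.9.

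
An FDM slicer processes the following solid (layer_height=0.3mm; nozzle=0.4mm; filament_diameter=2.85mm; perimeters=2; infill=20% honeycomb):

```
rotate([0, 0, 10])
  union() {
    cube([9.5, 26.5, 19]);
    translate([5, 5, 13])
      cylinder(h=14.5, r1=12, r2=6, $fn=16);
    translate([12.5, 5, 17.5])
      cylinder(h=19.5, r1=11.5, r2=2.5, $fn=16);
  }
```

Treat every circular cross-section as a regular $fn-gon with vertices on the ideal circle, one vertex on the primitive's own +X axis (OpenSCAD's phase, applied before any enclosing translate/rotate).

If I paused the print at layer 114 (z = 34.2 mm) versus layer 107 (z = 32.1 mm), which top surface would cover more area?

layer 107 (z = 32.1 mm)

Layer 114 (z = 34.2): the cube does not reach this height (z outside [0, 19]); the cone at (5, 5) does not reach this height (z outside [13, 27.5]); the cone at (12.5, 5) (r1=11.5→r2=2.5) has section circumradius 3.792 here — a regular 16-gon (area = (16/2)·3.792²·sin(360°/16) = 44.03 mm²); Taking the union: only the cone at (12.5, 5) is present, so the union is just that shape — area = 44.03 mm²; (whole slice rotated 10° about Z — lengths, areas and connectivity unchanged). So its area = 44.03 mm². Layer 107 (z = 32.1): the cube is not intersected at this z (z outside [0, 19]); the cone at (5, 5) does not reach this height (z outside [13, 27.5]); the cone at (12.5, 5) contributes a regular 16-gon of circumradius 4.762 (interpolated between r1=11.5 and r2=2.5 at t=0.749) (area = (16/2)·4.762²·sin(360°/16) = 69.41 mm²); Merging all regions: only the cone at (12.5, 5) is present, so the union is just that shape — area = 69.41 mm²; (rotated 10° about Z; rotation is an isometry so areas/perimeters/island counts are preserved). So its area = 69.41 mm². Layer 107 is larger (69.41 vs 44.03 mm²).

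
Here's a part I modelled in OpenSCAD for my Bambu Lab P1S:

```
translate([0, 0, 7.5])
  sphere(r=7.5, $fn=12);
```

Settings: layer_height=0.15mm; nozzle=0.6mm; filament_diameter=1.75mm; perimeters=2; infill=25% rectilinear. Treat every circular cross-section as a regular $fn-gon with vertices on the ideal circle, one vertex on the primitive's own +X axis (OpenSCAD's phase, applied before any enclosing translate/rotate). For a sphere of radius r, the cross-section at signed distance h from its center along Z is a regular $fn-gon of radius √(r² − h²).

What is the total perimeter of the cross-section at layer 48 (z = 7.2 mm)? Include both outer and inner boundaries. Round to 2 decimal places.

46.55 mm

At z = 7.2 mm: the sphere: section is a regular 12-gon, circumradius = √(r²−h²) = √(7.5²−0.3²) = 7.494 (perimeter = 2·12·7.494·sin(180°/12) = 46.55 mm). Overall, the cross-section is a single solid region. Total boundary length (outer) = 46.55 mm.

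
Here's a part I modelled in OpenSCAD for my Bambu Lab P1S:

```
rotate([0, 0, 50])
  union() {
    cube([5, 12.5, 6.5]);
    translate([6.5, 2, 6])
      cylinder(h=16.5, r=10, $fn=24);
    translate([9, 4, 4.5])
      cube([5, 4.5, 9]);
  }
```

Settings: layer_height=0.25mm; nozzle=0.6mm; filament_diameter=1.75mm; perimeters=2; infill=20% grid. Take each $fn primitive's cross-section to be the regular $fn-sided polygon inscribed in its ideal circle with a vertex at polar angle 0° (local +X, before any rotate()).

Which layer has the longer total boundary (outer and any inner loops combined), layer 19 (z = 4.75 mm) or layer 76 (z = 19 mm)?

layer 76 (z = 19 mm)

Layer 19 (z = 4.75): the cube (footprint 5×12.5) is included at this height (perimeter 35.00 mm); the cylinder at (6.5, 2) is absent (z outside [6, 22.5]); the cube at (9, 4) is present — its section is the full 5×4.5 rectangle (perimeter 19.00 mm); Taking the union: the 2 present regions are separate (no shared area or edge), so areas and boundary lengths simply add and each stays a separate island — boundary = 54.00 mm; (rotated 50° about Z; rotation is an isometry so areas/perimeters/island counts are preserved). So its perimeter = 54.00 mm. Layer 76 (z = 19): the cube is not intersected at this z (z outside [0, 6.5]); the r=10 cylinder at (6.5, 2) gives a regular 24-gon of circumradius 10 (constant along its height) (perimeter = 2·24·10.000·sin(180°/24) = 62.65 mm); the cube at (9, 4) is not intersected at this z (z outside [4.5, 13.5]); Combining (union): only the r=10 cylinder at (6.5, 2) is present, so the union is just that shape — boundary = 62.65 mm; (rotated 50° about Z; rotation is an isometry so areas/perimeters/island counts are preserved). So its perimeter = 62.65 mm. Layer 76 is larger (62.65 vs 54.00 mm).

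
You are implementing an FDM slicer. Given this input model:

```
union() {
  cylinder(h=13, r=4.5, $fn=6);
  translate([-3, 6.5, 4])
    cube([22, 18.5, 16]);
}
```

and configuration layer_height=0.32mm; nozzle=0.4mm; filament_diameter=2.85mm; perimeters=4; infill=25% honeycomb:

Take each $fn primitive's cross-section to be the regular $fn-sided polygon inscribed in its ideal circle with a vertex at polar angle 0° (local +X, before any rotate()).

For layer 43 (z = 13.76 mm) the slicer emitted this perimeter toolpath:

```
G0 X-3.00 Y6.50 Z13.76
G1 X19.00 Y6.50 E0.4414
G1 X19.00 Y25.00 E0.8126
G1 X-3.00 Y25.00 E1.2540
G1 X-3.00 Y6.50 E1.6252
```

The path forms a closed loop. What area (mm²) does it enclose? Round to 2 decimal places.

Apply the shoelace formula to the sequence of (X, Y) vertices; enclosed area = 407.00 mm².

407.00 mm²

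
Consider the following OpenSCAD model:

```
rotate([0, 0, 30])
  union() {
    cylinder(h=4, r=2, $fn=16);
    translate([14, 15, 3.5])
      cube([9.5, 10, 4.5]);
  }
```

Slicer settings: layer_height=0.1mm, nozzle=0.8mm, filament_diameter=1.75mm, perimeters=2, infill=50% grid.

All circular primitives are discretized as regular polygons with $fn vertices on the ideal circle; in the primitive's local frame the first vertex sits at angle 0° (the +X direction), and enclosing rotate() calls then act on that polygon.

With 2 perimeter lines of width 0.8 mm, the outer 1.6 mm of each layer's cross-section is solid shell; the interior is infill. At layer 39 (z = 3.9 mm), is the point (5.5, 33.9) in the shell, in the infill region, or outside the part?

At z = 3.9 mm: the cylinder: section is a regular 16-gon, circumradius r=2; the cube at (14, 15) (footprint 9.5×10) is included at this height; Taking the union: the 2 present regions are separate (no shared area or edge), so areas and boundary lengths simply add and each stays a separate island — 2 connected regions; (rotated 30° about Z; rotation is an isometry so areas/perimeters/island counts are preserved). Overall, the cross-section has 2 separate islands. Undo the 30° rotation: the query point maps to (21.713, 26.608) in the un-rotated model frame. The nearest boundary edge runs (14.00, 25.00)→(23.50, 25.00); distance from the point to it = 1.61 mm. The point is not inside any of the regions above, so it lies outside the cross-section (1.61 mm from the nearest boundary).

outside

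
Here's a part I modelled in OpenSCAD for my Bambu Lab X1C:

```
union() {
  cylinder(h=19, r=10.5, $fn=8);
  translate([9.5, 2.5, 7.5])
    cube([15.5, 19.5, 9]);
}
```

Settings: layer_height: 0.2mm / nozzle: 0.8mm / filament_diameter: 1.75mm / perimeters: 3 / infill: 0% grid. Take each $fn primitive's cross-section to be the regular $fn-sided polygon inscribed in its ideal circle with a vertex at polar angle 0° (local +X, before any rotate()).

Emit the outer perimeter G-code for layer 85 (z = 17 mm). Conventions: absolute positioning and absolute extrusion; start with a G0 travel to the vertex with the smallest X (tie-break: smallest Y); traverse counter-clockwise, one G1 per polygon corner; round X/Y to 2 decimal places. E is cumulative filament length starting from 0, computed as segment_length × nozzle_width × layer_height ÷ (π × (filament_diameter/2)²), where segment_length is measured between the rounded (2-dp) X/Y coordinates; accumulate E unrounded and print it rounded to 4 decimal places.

At z = 17 mm: the cylinder: section is a regular 8-gon, circumradius r=10.5; the cube at (9.5, 2.5) is not intersected at this z (z outside [7.5, 16.5]); Merging all regions: only the r=10.5 cylinder is present, so the union is just that shape — 1 connected region. The outline is a single polygon with 8 vertices. Extrusion per mm of travel: 0.8 × 0.2 / (π × 0.875²) = 0.066520. Accumulating E over each segment gives final E = 4.2753.

G0 X-10.50 Y0.00 Z17.00
G1 X-7.42 Y-7.42 E0.5344
G1 X0.00 Y-10.50 E1.0688
G1 X7.42 Y-7.42 E1.6032
G1 X10.50 Y0.00 E2.1377
G1 X7.42 Y7.42 E2.6721
G1 X0.00 Y10.50 E3.2065
G1 X-7.42 Y7.42 E3.7409
G1 X-10.50 Y0.00 E4.2753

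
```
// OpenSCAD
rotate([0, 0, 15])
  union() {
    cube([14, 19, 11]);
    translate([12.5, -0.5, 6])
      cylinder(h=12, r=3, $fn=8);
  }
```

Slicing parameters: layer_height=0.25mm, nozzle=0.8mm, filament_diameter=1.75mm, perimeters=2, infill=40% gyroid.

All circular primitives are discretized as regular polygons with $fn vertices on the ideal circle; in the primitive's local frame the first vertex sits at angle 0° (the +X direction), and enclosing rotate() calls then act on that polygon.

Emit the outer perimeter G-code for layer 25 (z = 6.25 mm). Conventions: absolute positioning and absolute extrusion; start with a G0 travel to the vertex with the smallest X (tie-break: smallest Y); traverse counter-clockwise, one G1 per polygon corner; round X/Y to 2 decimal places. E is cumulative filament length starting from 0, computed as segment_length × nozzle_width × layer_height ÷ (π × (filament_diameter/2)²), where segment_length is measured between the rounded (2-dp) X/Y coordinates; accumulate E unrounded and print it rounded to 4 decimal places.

G0 X-4.92 Y18.35 Z6.25
G1 X0.00 Y0.00 E1.5797
G1 X9.38 Y2.51 E2.3871
G1 X9.31 Y1.98 E2.4315
G1 X10.70 Y0.15 E2.6226
G1 X12.98 Y-0.15 E2.8138
G1 X14.80 Y1.25 E3.0048
G1 X15.10 Y3.53 E3.1960
G1 X13.70 Y5.35 E3.3869
G1 X13.04 Y5.44 E3.4423
G1 X8.61 Y21.98 E4.8661
G1 X-4.92 Y18.35 E6.0309

At z = 6.25 mm: the 14×19 cube contributes its full rectangle; the cylinder at (12.5, -0.5): section is a regular 8-gon, circumradius r=3; Taking the union: the regions partially overlap (shared area 8.20 mm²), so overlapping operands fuse into one piece — 1 connected region; (rotated 15° about Z; rotation is an isometry so areas/perimeters/island counts are preserved). The outline is a single polygon with 11 vertices. Extrusion per mm of travel: 0.8 × 0.25 / (π × 0.875²) = 0.083150. Accumulating E over each segment gives final E = 6.0309.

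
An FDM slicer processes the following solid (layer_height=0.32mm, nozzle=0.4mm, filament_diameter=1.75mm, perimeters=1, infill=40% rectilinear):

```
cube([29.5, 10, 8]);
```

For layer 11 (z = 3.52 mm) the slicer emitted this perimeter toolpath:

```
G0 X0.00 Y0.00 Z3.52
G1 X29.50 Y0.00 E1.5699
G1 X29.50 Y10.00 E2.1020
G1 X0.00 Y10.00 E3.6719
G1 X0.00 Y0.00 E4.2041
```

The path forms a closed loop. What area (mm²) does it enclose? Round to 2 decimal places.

295.00 mm²

Apply the shoelace formula to the sequence of (X, Y) vertices; enclosed area = 295.00 mm².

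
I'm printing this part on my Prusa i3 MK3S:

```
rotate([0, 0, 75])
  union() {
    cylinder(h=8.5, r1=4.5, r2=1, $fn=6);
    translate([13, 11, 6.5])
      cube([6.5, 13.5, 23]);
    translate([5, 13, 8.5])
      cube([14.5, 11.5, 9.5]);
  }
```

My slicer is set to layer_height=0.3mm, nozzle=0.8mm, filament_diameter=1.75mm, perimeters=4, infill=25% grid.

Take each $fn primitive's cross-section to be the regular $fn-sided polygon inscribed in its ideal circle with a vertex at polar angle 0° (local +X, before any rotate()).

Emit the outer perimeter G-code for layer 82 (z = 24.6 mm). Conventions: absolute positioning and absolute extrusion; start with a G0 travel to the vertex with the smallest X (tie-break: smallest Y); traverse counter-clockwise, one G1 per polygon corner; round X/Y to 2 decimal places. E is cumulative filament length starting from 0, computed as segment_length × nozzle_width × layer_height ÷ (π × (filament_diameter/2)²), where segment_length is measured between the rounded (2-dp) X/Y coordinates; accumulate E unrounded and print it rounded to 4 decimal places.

G0 X-20.30 Y18.90 Z24.60
G1 X-7.26 Y15.40 E1.3472
G1 X-5.58 Y21.68 E1.9958
G1 X-18.62 Y25.18 E3.3430
G1 X-20.30 Y18.90 E3.9917

At z = 24.6 mm: the cone is not intersected at this z (z outside [0, 8.5]); the cube at (13, 11) is present — its section is the full 6.5×13.5 rectangle; the cube at (5, 13) is not intersected at this z (z outside [8.5, 18]); Merging all regions: only the 6.5×13.5 cube at (13, 11) is present, so the union is just that shape — 1 connected region; (rotated 75° about Z; rotation is an isometry so areas/perimeters/island counts are preserved). The outline is a single polygon with 4 vertices. Extrusion per mm of travel: 0.8 × 0.3 / (π × 0.875²) = 0.099780. Accumulating E over each segment gives final E = 3.9917.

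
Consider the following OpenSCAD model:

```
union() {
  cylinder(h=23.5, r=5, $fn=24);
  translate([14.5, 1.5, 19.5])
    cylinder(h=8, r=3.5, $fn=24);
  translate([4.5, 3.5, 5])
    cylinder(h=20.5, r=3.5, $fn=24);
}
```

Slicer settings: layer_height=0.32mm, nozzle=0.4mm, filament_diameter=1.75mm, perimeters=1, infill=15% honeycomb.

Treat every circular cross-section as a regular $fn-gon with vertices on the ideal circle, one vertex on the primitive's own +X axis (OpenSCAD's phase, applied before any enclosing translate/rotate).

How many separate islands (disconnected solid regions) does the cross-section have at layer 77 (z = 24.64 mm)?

At z = 24.64 mm: the cylinder is absent (z outside [0, 23.5]); the r=3.5 cylinder at (14.5, 1.5) gives a regular 24-gon of circumradius 3.5 (constant along its height); the r=3.5 cylinder at (4.5, 3.5) gives a regular 24-gon of circumradius 3.5 (constant along its height); Combining (union): the 2 present regions are separate (no shared area or edge), so areas and boundary lengths simply add and each stays a separate island — 2 connected regions. Overall, the cross-section has 2 separate islands. Island count = 2.

2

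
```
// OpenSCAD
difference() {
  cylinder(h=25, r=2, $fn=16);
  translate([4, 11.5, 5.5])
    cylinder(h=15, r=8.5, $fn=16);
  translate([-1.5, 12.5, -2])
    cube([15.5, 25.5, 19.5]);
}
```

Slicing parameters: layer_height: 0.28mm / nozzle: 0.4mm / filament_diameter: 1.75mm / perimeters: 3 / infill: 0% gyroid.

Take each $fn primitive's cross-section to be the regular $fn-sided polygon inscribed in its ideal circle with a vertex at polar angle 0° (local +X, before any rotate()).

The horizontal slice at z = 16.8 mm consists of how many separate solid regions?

1

At z = 16.8 mm: the r=2 cylinder contributes a regular 16-gon of circumradius 2; the r=8.5 cylinder at (4, 11.5) contributes a regular 16-gon of circumradius 8.5; the 15.5×25.5 cube at (-1.5, 12.5) contributes its full rectangle; Subtracting the remaining from the first: starting from the r=2 cylinder, the r=8.5 cylinder at (4, 11.5) misses the remaining region (no effect); the 15.5×25.5 cube at (-1.5, 12.5) misses the remaining region (no effect) — 1 connected region. The result has 1 disconnected region.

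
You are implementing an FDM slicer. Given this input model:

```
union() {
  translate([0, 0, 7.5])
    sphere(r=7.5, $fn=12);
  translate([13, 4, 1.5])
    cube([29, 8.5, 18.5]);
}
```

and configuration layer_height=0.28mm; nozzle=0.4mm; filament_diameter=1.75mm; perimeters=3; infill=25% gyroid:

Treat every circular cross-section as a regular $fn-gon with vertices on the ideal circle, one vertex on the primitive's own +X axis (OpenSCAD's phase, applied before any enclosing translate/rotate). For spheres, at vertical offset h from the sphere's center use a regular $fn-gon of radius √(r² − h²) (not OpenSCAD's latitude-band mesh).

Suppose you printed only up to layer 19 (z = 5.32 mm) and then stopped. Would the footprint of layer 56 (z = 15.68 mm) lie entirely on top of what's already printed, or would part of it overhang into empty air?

entirely on top

Compare the two slices. At z = 5.32: the sphere: section is a regular 12-gon, circumradius = √(r²−h²) = √(7.5²−2.18²) = 7.176 (area = (12/2)·7.176²·sin(360°/12) = 154.49 mm²); the 29×8.5 cube at (13, 4) contributes its full rectangle (area 246.50 mm²); Merging all regions: the 2 present regions are separate (no shared area or edge), so areas and boundary lengths simply add and each stays a separate island — area = 400.99 mm². At z = 15.68: the sphere does not reach this height (|z−center|=8.180 > r=7.5); the cube at (13, 4) (footprint 29×8.5) is included at this height (area 246.50 mm²); Combining (union): only the 29×8.5 cube at (13, 4) is present, so the union is just that shape — area = 246.50 mm². Checking containment: the cross-section at z = 15.68 is a subset of the cross-section at z = 5.32.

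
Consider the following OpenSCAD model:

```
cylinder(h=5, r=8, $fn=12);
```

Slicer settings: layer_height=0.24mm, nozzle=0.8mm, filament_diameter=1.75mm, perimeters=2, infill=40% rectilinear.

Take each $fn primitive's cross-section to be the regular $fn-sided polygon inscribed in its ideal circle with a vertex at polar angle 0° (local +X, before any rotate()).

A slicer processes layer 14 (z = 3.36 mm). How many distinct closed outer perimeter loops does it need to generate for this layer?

At z = 3.36 mm: the r=8 cylinder gives a regular 12-gon of circumradius 8 (constant along its height). The result has 1 disconnected region.

1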